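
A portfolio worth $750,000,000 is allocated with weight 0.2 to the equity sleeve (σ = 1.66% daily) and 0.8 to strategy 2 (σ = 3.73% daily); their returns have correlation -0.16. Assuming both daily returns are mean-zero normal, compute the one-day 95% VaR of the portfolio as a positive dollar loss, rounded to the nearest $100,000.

$36,400,000

σ_p² = 0.2²·1.66² + 0.8²·3.73² + 2·-0.16·0.2·0.8·1.66·3.73 = 8.6975 (%²).
σ_p = √8.6975 = 2.949%.
At 95%, z = 1.645.
VaR = 1.645 × 2.949% = 4.851%; on $750,000,000 that is $36,382,500.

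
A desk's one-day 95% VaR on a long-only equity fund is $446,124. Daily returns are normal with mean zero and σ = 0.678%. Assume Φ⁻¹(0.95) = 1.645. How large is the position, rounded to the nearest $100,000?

VaR as a fraction of value: z·σ = 1.645 × 0.678% = 1.11531%.
Position = $446,124 / 0.0111531 = $40,000,000.

$40,000,000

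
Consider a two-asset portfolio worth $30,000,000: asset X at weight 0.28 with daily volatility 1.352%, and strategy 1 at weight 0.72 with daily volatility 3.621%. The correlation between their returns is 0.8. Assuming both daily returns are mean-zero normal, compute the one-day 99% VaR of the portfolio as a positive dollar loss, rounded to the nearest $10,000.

σ_p² = 0.28²·1.352² + 0.72²·3.621² + 2·0.8·0.28·0.72·1.352·3.621 = 8.5195 (%²).
σ_p = √8.5195 = 2.919%.
At 99%, z = 2.326.
VaR = 2.326 × 2.919% = 6.790%; on $30,000,000 that is $2,037,000.

$2,040,000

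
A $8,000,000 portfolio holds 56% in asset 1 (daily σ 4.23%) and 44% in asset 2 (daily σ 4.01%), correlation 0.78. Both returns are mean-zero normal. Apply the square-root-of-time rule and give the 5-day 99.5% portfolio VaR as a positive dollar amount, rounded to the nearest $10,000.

$1,800,000

σ_p = √(0.56²·4.23² + 0.44²·4.01² + 2·0.78·0.56·0.44·4.23·4.01) = 3.904%.
σ_{5d} = 3.904% × √5 = 8.730%.
z(99.5%) = 2.576.
VaR = 2.576 × 8.730% = 22.488%; on $8,000,000 that is $1,799,040.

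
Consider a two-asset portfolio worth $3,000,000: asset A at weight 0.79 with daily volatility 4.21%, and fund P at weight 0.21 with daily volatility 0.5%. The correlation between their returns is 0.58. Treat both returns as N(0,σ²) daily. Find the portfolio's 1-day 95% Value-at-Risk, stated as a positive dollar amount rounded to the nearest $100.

$167,200

σ_p² = 0.79²·4.21² + 0.21²·0.5² + 2·0.58·0.79·0.21·4.21·0.5 = 11.4777 (%²).
σ_p = √11.4777 = 3.388%.
At 95%, z = 1.645.
VaR = 1.645 × 3.388% = 5.573%; on $3,000,000 that is $167,190.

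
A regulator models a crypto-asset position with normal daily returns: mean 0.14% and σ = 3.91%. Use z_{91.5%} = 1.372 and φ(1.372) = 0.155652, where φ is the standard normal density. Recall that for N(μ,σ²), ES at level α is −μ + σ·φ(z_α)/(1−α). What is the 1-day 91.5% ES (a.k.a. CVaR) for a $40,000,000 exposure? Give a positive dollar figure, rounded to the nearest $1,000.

$2,808,000

Tail multiplier: φ(z)/(1−α) = 0.155652 / 0.085 = 1.831.
ES = −(0.14%) + 3.91% × 1.831 = 7.019%.
On $40,000,000: 0.07019 × $40,000,000 = $2,807,600.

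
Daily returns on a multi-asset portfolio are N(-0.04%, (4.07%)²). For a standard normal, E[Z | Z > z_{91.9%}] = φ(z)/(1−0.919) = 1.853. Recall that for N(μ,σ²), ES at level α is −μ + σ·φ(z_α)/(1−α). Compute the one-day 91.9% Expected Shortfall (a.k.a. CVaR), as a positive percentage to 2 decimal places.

7.58%

ES = −(-0.04%) + 4.07% × 1.853 = 7.582%.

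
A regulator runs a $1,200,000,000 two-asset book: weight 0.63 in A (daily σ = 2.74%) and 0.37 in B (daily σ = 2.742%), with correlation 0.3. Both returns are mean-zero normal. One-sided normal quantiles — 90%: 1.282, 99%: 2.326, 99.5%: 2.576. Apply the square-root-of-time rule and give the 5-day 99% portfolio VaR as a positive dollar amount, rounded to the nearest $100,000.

σ_p = √(0.63²·2.74² + 0.37²·2.742² + 2·0.3·0.63·0.37·2.74·2.742) = 2.249%.
σ_{5d} = 2.249% × √5 = 5.029%.
VaR = 2.326 × 5.029% = 11.697%; on $1,200,000,000 that is $140,364,000.

$140,400,000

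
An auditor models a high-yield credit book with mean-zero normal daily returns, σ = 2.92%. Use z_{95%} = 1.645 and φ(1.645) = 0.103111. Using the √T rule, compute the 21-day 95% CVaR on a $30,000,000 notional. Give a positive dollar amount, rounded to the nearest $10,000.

σ_{21d} = 2.92% × √21 = 13.381%.
ES multiplier = φ(z)/(1−α) = 0.103111/0.05 = 2.062.
ES = 13.381% × 2.062 = 27.592%; on $30,000,000: $8,277,600.

$8,280,000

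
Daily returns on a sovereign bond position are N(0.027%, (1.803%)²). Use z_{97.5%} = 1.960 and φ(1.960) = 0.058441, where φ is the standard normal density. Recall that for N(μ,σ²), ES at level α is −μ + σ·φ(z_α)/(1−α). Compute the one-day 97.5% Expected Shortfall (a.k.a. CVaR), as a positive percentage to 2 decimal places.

Tail multiplier: φ(z)/(1−α) = 0.058441 / 0.025 = 2.338.
ES = −(0.027%) + 1.803% × 2.338 = 4.188%.

4.19%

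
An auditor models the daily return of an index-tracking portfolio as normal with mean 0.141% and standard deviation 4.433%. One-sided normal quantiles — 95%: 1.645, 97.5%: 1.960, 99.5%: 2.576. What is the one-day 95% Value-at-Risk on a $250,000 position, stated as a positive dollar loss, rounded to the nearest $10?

VaR = −μ + z·σ = −(0.141%) + 1.645 × 4.433% = 7.151%.
On $250,000: 0.07151 × $250,000 = $17,878.

$17,880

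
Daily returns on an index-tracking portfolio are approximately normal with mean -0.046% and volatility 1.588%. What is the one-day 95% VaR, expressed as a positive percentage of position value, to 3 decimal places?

At 95% one-sided, z = 1.645.
VaR = −μ + z·σ = −(-0.046%) + 1.645 × 1.588% = 2.658%.

2.658%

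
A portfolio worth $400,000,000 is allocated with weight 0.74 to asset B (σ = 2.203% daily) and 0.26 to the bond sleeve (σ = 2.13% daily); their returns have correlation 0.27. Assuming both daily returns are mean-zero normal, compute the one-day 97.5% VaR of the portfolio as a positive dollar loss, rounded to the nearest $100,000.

σ_p² = 0.74²·2.203² + 0.26²·2.13² + 2·0.27·0.74·0.26·2.203·2.13 = 3.4518 (%²).
σ_p = √3.4518 = 1.858%.
At 97.5%, z = 1.960.
VaR = 1.960 × 1.858% = 3.642%; on $400,000,000 that is $14,568,000.

$14,600,000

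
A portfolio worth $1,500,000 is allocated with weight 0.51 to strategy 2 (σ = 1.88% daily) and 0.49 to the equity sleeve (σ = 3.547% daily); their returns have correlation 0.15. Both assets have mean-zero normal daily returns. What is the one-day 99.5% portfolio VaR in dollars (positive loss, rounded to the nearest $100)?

σ_p² = 0.51²·1.88² + 0.49²·3.547² + 2·0.15·0.51·0.49·1.88·3.547 = 4.4400 (%²).
σ_p = √4.4400 = 2.107%.
At 99.5%, z = 2.576.
VaR = 2.576 × 2.107% = 5.428%; on $1,500,000 that is $81,420.

$81,400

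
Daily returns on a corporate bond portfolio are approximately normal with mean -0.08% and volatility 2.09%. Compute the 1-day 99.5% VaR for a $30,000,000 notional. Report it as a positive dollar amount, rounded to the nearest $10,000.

$1,640,000

At 99.5% one-sided, z = 2.576.
VaR = −μ + z·σ = −(-0.08%) + 2.576 × 2.09% = 5.464%.
On $30,000,000: 0.05464 × $30,000,000 = $1,639,200.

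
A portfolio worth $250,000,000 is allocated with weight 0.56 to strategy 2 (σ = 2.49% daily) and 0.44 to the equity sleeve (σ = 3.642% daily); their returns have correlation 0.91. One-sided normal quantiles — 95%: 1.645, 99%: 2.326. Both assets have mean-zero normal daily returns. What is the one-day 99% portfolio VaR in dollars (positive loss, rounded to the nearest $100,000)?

$17,000,000

σ_p² = 0.56²·2.49² + 0.44²·3.642² + 2·0.91·0.56·0.44·2.49·3.642 = 8.5791 (%²).
σ_p = √8.5791 = 2.929%.
VaR = 2.326 × 2.929% = 6.813%; on $250,000,000 that is $17,032,500.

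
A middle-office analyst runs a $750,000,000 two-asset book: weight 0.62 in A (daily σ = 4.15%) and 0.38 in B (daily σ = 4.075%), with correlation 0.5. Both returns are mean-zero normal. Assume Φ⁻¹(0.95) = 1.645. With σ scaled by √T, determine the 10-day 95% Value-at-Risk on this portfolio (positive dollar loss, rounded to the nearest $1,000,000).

σ_p = √(0.62²·4.15² + 0.38²·4.075² + 2·0.5·0.62·0.38·4.15·4.075) = 3.606%.
σ_{10d} = 3.606% × √10 = 11.403%.
VaR = 1.645 × 11.403% = 18.758%; on $750,000,000 that is $140,685,000.

$141,000,000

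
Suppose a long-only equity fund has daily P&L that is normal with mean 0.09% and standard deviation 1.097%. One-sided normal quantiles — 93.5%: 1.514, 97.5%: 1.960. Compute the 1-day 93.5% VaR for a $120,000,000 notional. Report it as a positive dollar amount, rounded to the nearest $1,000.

$1,885,000

VaR = −μ + z·σ = −(0.09%) + 1.514 × 1.097% = 1.571%.
On $120,000,000: 0.01571 × $120,000,000 = $1,885,200.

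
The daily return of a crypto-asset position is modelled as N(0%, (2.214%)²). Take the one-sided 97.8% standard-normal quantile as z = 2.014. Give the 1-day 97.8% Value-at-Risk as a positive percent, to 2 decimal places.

VaR = z·σ = 2.014 × 2.214% = 4.459%.

4.46%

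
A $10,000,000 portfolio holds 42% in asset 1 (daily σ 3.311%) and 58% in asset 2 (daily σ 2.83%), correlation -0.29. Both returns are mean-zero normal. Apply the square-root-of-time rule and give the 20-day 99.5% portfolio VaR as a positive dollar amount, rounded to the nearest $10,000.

σ_p = √(0.42²·3.311² + 0.58²·2.83² + 2·-0.29·0.42·0.58·3.311·2.83) = 1.818%.
σ_{20d} = 1.818% × √20 = 8.130%.
z(99.5%) = 2.576.
VaR = 2.576 × 8.130% = 20.943%; on $10,000,000 that is $2,094,300.

$2,090,000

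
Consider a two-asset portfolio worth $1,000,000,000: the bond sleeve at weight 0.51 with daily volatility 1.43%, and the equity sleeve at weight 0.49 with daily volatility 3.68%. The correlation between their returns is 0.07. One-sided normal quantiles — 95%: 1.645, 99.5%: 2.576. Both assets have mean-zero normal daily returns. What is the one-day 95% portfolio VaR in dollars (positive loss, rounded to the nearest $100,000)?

σ_p² = 0.51²·1.43² + 0.49²·3.68² + 2·0.07·0.51·0.49·1.43·3.68 = 3.9675 (%²).
σ_p = √3.9675 = 1.992%.
VaR = 1.645 × 1.992% = 3.277%; on $1,000,000,000 that is $32,770,000.

$32,800,000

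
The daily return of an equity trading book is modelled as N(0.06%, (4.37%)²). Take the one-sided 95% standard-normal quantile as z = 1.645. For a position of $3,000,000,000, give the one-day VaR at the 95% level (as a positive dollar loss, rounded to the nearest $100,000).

$213,900,000

VaR = −μ + z·σ = −(0.06%) + 1.645 × 4.37% = 7.129%.
On $3,000,000,000: 0.07129 × $3,000,000,000 = $213,870,000.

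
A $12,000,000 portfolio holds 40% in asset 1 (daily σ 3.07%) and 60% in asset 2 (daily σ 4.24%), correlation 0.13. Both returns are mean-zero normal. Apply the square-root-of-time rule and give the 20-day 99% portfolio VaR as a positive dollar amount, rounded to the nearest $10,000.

$3,700,000

σ_p = √(0.4²·3.07² + 0.6²·4.24² + 2·0.13·0.4·0.6·3.07·4.24) = 2.965%.
σ_{20d} = 2.965% × √20 = 13.260%.
z(99%) = 2.326.
VaR = 2.326 × 13.260% = 30.843%; on $12,000,000 that is $3,701,160.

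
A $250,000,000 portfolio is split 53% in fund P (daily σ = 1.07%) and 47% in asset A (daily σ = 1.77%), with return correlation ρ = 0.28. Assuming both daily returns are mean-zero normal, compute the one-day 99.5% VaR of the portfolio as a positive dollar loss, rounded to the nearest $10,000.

σ_p² = 0.53²·1.07² + 0.47²·1.77² + 2·0.28·0.53·0.47·1.07·1.77 = 1.2779 (%²).
σ_p = √1.2779 = 1.130%.
At 99.5%, z = 2.576.
VaR = 2.576 × 1.130% = 2.911%; on $250,000,000 that is $7,277,500.

$7,280,000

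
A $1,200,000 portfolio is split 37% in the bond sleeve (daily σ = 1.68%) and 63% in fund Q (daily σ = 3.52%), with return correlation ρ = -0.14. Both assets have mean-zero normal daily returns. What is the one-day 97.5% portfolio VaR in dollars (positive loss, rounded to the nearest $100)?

σ_p² = 0.37²·1.68² + 0.63²·3.52² + 2·-0.14·0.37·0.63·1.68·3.52 = 4.9182 (%²).
σ_p = √4.9182 = 2.218%.
At 97.5%, z = 1.960.
VaR = 1.960 × 2.218% = 4.347%; on $1,200,000 that is $52,164.

$52,200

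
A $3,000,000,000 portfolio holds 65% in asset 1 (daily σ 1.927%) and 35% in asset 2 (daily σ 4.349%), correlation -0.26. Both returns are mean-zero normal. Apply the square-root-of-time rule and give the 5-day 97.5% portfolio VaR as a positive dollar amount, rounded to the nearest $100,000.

σ_p = √(0.65²·1.927² + 0.35²·4.349² + 2·-0.26·0.65·0.35·1.927·4.349) = 1.701%.
σ_{5d} = 1.701% × √5 = 3.804%.
z(97.5%) = 1.960.
VaR = 1.960 × 3.804% = 7.456%; on $3,000,000,000 that is $223,680,000.

$223,700,000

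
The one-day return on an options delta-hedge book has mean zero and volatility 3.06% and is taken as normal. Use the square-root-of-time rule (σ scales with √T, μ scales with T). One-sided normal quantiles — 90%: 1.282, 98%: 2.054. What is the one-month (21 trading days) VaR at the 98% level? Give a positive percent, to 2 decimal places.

σ_{21d} = 3.06% × √21 = 14.023%.
VaR = 2.054 × 14.023% = 28.803%.

28.80%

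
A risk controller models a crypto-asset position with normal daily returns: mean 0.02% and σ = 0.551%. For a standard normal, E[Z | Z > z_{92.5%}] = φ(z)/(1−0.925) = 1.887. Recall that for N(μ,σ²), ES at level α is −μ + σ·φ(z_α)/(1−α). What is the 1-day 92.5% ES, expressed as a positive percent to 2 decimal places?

1.02%

ES = −(0.02%) + 0.551% × 1.887 = 1.020%.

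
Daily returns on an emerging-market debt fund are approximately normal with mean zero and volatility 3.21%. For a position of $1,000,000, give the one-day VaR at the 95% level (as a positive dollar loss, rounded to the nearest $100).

At 95% one-sided, z = 1.645.
VaR = z·σ = 1.645 × 3.21% = 5.280%.
On $1,000,000: 0.05280 × $1,000,000 = $52,800.

$52,800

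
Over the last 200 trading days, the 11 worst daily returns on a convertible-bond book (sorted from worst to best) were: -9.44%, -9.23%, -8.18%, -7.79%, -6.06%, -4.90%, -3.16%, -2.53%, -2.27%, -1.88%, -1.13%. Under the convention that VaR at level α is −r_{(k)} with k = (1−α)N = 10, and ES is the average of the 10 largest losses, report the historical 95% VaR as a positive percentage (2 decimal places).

k = 10; the 10th lowest return is -1.88%, so VaR = 1.88%.

1.88%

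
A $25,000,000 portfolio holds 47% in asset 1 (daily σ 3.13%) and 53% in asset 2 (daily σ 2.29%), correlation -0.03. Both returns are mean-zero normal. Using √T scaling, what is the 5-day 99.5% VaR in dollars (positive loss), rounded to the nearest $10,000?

σ_p = √(0.47²·3.13² + 0.53²·2.29² + 2·-0.03·0.47·0.53·3.13·2.29) = 1.879%.
σ_{5d} = 1.879% × √5 = 4.202%.
z(99.5%) = 2.576.
VaR = 2.576 × 4.202% = 10.824%; on $25,000,000 that is $2,706,000.

$2,710,000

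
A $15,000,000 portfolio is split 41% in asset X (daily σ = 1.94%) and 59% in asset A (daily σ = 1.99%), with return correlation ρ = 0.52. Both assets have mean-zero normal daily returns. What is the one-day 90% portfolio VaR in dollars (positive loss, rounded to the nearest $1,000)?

σ_p² = 0.41²·1.94² + 0.59²·1.99² + 2·0.52·0.41·0.59·1.94·1.99 = 2.9824 (%²).
σ_p = √2.9824 = 1.727%.
At 90%, z = 1.282.
VaR = 1.282 × 1.727% = 2.214%; on $15,000,000 that is $332,100.

$332,000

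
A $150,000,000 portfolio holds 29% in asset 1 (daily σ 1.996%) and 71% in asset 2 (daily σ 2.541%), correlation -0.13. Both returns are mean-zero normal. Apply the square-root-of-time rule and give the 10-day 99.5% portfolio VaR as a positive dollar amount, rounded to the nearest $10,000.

σ_p = √(0.29²·1.996² + 0.71²·2.541² + 2·-0.13·0.29·0.71·1.996·2.541) = 1.822%.
σ_{10d} = 1.822% × √10 = 5.762%.
z(99.5%) = 2.576.
VaR = 2.576 × 5.762% = 14.843%; on $150,000,000 that is $22,264,500.

$22,260,000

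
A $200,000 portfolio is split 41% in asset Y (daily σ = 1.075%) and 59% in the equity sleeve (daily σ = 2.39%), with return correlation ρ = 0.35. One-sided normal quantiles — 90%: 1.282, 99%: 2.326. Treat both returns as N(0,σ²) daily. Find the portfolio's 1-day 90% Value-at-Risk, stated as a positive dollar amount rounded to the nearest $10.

$4,150

σ_p² = 0.41²·1.075² + 0.59²·2.39² + 2·0.35·0.41·0.59·1.075·2.39 = 2.6177 (%²).
σ_p = √2.6177 = 1.618%.
VaR = 1.282 × 1.618% = 2.074%; on $200,000 that is $4,148.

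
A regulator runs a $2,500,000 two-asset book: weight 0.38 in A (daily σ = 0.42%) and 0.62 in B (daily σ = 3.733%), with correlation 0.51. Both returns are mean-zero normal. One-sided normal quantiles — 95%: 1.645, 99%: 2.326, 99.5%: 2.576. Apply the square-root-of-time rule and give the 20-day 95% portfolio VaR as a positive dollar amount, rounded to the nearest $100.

$441,400

σ_p = √(0.38²·0.42² + 0.62²·3.733² + 2·0.51·0.38·0.62·0.42·3.733) = 2.400%.
σ_{20d} = 2.400% × √20 = 10.733%.
VaR = 1.645 × 10.733% = 17.656%; on $2,500,000 that is $441,400.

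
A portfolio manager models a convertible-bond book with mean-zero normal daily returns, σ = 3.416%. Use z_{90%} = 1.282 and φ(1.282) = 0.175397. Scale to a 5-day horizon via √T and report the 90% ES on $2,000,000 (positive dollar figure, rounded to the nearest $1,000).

$268,000

σ_{5d} = 3.416% × √5 = 7.638%.
ES multiplier = φ(z)/(1−α) = 0.175397/0.1 = 1.754.
ES = 7.638% × 1.754 = 13.397%; on $2,000,000: $267,940.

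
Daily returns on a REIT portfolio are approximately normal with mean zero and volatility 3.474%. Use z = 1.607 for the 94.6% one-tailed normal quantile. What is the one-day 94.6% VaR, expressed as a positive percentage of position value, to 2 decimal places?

5.58%

VaR = z·σ = 1.607 × 3.474% = 5.583%.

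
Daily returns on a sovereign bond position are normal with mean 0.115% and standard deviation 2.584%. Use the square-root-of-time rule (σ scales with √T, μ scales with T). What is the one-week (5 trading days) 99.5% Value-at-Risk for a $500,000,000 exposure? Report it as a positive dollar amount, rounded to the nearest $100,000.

$71,500,000

At 99.5%, z = 2.576.
σ_{5d} = 2.584% × √5 = 5.778%; μ_{5d} = 5 × 0.115% = 0.575%.
VaR = −(0.575%) + 2.576 × 5.778% = 14.309%.
On $500,000,000: 0.14309 × $500,000,000 = $71,545,000.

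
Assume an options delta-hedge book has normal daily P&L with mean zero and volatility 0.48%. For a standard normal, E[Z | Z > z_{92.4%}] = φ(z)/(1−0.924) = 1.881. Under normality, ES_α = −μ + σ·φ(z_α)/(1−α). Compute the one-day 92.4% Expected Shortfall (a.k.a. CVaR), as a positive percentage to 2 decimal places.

ES = 0.48% × 1.881 = 0.903%.

0.90%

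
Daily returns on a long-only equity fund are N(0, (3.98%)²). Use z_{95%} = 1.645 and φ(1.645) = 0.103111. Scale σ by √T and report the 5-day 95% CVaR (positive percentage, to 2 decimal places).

σ_{5d} = 3.98% × √5 = 8.900%.
ES multiplier = φ(z)/(1−α) = 0.103111/0.05 = 2.062.
ES = 8.900% × 2.062 = 18.352%.

18.35%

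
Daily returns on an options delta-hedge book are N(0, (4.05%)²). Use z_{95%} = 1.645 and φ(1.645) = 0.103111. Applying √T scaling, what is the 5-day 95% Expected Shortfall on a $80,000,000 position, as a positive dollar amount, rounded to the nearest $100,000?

σ_{5d} = 4.05% × √5 = 9.056%.
ES multiplier = φ(z)/(1−α) = 0.103111/0.05 = 2.062.
ES = 9.056% × 2.062 = 18.673%; on $80,000,000: $14,938,400.

$14,900,000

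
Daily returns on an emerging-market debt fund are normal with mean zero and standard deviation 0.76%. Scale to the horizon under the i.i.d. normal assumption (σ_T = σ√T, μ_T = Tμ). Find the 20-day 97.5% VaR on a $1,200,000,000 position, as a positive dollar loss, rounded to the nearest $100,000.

At 97.5%, z = 1.960.
σ_{20d} = 0.76% × √20 = 3.399%.
VaR = 1.960 × 3.399% = 6.662%.
On $1,200,000,000: 0.06662 × $1,200,000,000 = $79,944,000.

$79,900,000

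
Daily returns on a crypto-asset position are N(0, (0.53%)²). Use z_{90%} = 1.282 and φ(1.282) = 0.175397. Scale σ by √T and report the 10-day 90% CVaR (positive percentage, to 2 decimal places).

σ_{10d} = 0.53% × √10 = 1.676%.
ES multiplier = φ(z)/(1−α) = 0.175397/0.1 = 1.754.
ES = 1.676% × 1.754 = 2.940%.

2.94%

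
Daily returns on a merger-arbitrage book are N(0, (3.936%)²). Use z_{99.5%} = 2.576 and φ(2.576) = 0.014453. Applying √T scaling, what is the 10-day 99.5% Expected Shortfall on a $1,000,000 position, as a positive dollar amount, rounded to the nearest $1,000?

$360,000

σ_{10d} = 3.936% × √10 = 12.447%.
ES multiplier = φ(z)/(1−α) = 0.014453/0.005 = 2.891.
ES = 12.447% × 2.891 = 35.984%; on $1,000,000: $359,840.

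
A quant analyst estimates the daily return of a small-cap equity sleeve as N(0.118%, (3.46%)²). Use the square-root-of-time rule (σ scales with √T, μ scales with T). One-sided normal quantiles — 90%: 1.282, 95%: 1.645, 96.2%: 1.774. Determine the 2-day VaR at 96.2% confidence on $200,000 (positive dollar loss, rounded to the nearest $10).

σ_{2d} = 3.46% × √2 = 4.893%; μ_{2d} = 2 × 0.118% = 0.236%.
VaR = −(0.236%) + 1.774 × 4.893% = 8.444%.
On $200,000: 0.08444 × $200,000 = $16,888.

$16,890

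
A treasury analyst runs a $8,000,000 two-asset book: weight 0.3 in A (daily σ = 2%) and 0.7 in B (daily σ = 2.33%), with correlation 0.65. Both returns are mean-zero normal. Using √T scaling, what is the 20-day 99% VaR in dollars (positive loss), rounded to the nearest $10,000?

$1,720,000

σ_p = √(0.3²·2² + 0.7²·2.33² + 2·0.65·0.3·0.7·2·2.33) = 2.072%.
σ_{20d} = 2.072% × √20 = 9.266%.
z(99%) = 2.326.
VaR = 2.326 × 9.266% = 21.553%; on $8,000,000 that is $1,724,240.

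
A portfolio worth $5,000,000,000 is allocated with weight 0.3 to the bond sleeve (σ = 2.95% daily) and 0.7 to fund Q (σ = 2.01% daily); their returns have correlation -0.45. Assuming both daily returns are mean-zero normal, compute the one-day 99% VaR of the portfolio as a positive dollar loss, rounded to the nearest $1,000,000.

$149,000,000

σ_p² = 0.3²·2.95² + 0.7²·2.01² + 2·-0.45·0.3·0.7·2.95·2.01 = 1.6422 (%²).
σ_p = √1.6422 = 1.281%.
At 99%, z = 2.326.
VaR = 2.326 × 1.281% = 2.980%; on $5,000,000,000 that is $149,000,000.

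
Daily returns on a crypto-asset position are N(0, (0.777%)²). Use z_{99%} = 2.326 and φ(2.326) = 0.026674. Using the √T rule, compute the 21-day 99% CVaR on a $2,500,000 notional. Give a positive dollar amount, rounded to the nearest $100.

σ_{21d} = 0.777% × √21 = 3.561%.
ES multiplier = φ(z)/(1−α) = 0.026674/0.01 = 2.667.
ES = 3.561% × 2.667 = 9.497%; on $2,500,000: $237,425.

$237,400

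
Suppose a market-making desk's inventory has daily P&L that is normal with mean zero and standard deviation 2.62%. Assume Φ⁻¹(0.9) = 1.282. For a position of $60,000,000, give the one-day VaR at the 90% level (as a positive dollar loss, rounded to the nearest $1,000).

VaR = z·σ = 1.282 × 2.62% = 3.359%.
On $60,000,000: 0.03359 × $60,000,000 = $2,015,400.

$2,015,000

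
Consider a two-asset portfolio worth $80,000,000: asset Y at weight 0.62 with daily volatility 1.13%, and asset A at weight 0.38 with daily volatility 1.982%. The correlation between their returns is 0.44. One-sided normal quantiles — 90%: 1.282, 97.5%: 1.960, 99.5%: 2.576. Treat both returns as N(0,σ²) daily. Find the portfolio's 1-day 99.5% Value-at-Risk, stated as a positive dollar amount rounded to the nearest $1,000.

σ_p² = 0.62²·1.13² + 0.38²·1.982² + 2·0.44·0.62·0.38·1.13·1.982 = 1.5224 (%²).
σ_p = √1.5224 = 1.234%.
VaR = 2.576 × 1.234% = 3.179%; on $80,000,000 that is $2,543,200.

$2,543,000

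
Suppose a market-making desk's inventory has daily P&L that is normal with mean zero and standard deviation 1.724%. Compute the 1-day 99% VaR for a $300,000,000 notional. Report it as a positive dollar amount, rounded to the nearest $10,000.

$12,030,000

At 99% one-sided, z = 2.326.
VaR = z·σ = 2.326 × 1.724% = 4.010%.
On $300,000,000: 0.04010 × $300,000,000 = $12,030,000.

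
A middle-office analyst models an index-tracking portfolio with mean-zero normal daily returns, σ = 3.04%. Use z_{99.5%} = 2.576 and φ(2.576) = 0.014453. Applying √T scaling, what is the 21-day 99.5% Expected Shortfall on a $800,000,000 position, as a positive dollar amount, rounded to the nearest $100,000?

$322,200,000

σ_{21d} = 3.04% × √21 = 13.931%.
ES multiplier = φ(z)/(1−α) = 0.014453/0.005 = 2.891.
ES = 13.931% × 2.891 = 40.275%; on $800,000,000: $322,200,000.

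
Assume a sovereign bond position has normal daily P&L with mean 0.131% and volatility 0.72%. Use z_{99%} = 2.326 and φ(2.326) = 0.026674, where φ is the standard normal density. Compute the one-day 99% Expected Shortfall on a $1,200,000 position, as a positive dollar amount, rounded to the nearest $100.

Tail multiplier: φ(z)/(1−α) = 0.026674 / 0.01 = 2.667.
ES = −(0.131%) + 0.72% × 2.667 = 1.789%.
On $1,200,000: 0.01789 × $1,200,000 = $21,468.

$21,500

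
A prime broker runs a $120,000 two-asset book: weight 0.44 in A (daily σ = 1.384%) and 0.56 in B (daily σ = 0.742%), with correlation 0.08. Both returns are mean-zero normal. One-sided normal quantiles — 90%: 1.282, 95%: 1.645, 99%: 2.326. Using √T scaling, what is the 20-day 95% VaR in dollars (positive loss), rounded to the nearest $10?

$6,750

σ_p = √(0.44²·1.384² + 0.56²·0.742² + 2·0.08·0.44·0.56·1.384·0.742) = 0.764%.
σ_{20d} = 0.764% × √20 = 3.417%.
VaR = 1.645 × 3.417% = 5.621%; on $120,000 that is $6,745.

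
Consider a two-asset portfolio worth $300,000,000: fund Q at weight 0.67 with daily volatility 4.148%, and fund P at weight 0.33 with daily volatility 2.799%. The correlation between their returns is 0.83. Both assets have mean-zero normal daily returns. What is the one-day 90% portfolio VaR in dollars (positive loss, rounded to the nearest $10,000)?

$13,780,000

σ_p² = 0.67²·4.148² + 0.33²·2.799² + 2·0.83·0.67·0.33·4.148·2.799 = 12.8382 (%²).
σ_p = √12.8382 = 3.583%.
At 90%, z = 1.282.
VaR = 1.282 × 3.583% = 4.593%; on $300,000,000 that is $13,779,000.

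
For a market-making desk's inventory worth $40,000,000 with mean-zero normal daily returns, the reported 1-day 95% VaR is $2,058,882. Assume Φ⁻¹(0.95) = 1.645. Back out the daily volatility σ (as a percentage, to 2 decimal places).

VaR as a fraction: $2,058,882 / $40,000,000 = 5.147%.
σ = VaR / z = 5.147% / 1.645 = 3.129%.

3.13%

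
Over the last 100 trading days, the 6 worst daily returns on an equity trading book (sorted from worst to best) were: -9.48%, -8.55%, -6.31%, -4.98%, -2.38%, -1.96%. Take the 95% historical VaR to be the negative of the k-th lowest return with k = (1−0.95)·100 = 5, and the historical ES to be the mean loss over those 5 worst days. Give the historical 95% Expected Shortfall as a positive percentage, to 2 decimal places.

The 5 worst returns sum to -31.70%.
ES = −(-31.70%) / 5 = 6.34%.

6.34%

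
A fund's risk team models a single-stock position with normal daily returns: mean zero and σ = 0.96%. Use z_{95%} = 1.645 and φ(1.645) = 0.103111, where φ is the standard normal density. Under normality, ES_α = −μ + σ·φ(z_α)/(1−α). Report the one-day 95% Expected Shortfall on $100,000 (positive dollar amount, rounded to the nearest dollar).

Tail multiplier: φ(z)/(1−α) = 0.103111 / 0.05 = 2.062.
ES = 0.96% × 2.062 = 1.980%.
On $100,000: 0.01980 × $100,000 = $1,980.

$1,980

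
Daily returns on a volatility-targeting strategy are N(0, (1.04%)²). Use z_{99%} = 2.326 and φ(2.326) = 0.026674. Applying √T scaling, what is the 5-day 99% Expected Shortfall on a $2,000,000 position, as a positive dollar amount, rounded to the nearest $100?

σ_{5d} = 1.04% × √5 = 2.326%.
ES multiplier = φ(z)/(1−α) = 0.026674/0.01 = 2.667.
ES = 2.326% × 2.667 = 6.203%; on $2,000,000: $124,060.

$124,100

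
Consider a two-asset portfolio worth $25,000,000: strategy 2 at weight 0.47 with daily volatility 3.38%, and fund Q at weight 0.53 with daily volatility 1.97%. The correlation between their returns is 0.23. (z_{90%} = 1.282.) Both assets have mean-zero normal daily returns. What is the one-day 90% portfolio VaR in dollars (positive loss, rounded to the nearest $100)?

$670,500

σ_p² = 0.47²·3.38² + 0.53²·1.97² + 2·0.23·0.47·0.53·3.38·1.97 = 4.3768 (%²).
σ_p = √4.3768 = 2.092%.
VaR = 1.282 × 2.092% = 2.682%; on $25,000,000 that is $670,500.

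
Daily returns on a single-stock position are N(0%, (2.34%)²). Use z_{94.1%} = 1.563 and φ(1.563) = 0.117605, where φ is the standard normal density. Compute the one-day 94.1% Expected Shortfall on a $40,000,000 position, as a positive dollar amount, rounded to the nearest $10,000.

$1,870,000

Tail multiplier: φ(z)/(1−α) = 0.117605 / 0.059 = 1.993.
ES = 2.34% × 1.993 = 4.664%.
On $40,000,000: 0.04664 × $40,000,000 = $1,865,600.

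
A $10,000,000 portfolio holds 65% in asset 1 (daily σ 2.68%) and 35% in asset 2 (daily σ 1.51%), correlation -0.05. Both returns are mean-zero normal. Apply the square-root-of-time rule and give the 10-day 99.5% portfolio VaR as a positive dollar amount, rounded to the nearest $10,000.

σ_p = √(0.65²·2.68² + 0.35²·1.51² + 2·-0.05·0.65·0.35·2.68·1.51) = 1.795%.
σ_{10d} = 1.795% × √10 = 5.676%.
z(99.5%) = 2.576.
VaR = 2.576 × 5.676% = 14.621%; on $10,000,000 that is $1,462,100.

$1,460,000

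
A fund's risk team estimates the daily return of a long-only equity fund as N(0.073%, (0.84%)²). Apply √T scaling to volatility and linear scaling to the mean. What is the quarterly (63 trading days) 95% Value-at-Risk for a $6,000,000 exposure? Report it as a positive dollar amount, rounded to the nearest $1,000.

At 95%, z = 1.645.
σ_{63d} = 0.84% × √63 = 6.667%; μ_{63d} = 63 × 0.073% = 4.599%.
VaR = −(4.599%) + 1.645 × 6.667% = 6.368%.
On $6,000,000: 0.06368 × $6,000,000 = $382,080.

$382,000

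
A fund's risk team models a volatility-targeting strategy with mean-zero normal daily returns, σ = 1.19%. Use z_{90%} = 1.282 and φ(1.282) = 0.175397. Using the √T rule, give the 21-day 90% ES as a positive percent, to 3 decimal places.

9.565%

σ_{21d} = 1.19% × √21 = 5.453%.
ES multiplier = φ(z)/(1−α) = 0.175397/0.1 = 1.754.
ES = 5.453% × 1.754 = 9.565%.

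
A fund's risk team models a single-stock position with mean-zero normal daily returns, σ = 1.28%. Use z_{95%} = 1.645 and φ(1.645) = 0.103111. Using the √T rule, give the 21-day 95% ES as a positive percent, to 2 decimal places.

σ_{21d} = 1.28% × √21 = 5.866%.
ES multiplier = φ(z)/(1−α) = 0.103111/0.05 = 2.062.
ES = 5.866% × 2.062 = 12.096%.

12.10%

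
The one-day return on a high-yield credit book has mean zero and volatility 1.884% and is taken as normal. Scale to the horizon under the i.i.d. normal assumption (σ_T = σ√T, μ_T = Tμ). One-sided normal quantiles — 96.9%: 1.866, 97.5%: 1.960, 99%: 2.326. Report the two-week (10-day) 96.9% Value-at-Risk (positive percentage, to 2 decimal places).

σ_{10d} = 1.884% × √10 = 5.958%.
VaR = 1.866 × 5.958% = 11.118%.

11.12%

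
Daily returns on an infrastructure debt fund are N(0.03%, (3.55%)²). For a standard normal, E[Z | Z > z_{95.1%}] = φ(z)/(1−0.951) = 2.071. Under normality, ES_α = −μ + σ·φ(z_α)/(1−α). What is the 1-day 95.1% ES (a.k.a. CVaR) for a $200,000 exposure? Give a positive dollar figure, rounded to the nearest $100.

ES = −(0.03%) + 3.55% × 2.071 = 7.322%.
On $200,000: 0.07322 × $200,000 = $14,644.

$14,600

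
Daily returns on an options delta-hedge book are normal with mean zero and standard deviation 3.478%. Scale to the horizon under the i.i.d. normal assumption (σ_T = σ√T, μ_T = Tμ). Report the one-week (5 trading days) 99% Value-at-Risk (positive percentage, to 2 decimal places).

18.09%

At 99%, z = 2.326.
σ_{5d} = 3.478% × √5 = 7.777%.
VaR = 2.326 × 7.777% = 18.089%.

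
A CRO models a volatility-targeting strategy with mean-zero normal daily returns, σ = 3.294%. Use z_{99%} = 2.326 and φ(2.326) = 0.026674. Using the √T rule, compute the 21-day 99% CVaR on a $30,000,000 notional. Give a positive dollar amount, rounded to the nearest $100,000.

$12,100,000

σ_{21d} = 3.294% × √21 = 15.095%.
ES multiplier = φ(z)/(1−α) = 0.026674/0.01 = 2.667.
ES = 15.095% × 2.667 = 40.258%; on $30,000,000: $12,077,400.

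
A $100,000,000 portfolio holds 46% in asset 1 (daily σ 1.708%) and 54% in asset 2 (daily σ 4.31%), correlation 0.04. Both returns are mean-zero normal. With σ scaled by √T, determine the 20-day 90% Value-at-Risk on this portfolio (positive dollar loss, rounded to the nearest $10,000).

σ_p = √(0.46²·1.708² + 0.54²·4.31² + 2·0.04·0.46·0.54·1.708·4.31) = 2.486%.
σ_{20d} = 2.486% × √20 = 11.118%.
z(90%) = 1.282.
VaR = 1.282 × 11.118% = 14.253%; on $100,000,000 that is $14,253,000.

$14,250,000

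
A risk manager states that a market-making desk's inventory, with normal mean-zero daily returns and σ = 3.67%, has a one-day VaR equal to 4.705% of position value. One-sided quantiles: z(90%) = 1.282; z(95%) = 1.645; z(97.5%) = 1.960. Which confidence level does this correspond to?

Implied z = VaR/σ = 4.705 / 3.67 = 1.282.
This matches z(90%) = 1.282.

90%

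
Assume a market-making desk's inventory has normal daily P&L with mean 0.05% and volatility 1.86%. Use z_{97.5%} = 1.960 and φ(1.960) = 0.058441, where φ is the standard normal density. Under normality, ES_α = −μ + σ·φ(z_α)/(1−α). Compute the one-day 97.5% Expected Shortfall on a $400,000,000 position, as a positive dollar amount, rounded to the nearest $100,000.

Tail multiplier: φ(z)/(1−α) = 0.058441 / 0.025 = 2.338.
ES = −(0.05%) + 1.86% × 2.338 = 4.299%.
On $400,000,000: 0.04299 × $400,000,000 = $17,196,000.

$17,200,000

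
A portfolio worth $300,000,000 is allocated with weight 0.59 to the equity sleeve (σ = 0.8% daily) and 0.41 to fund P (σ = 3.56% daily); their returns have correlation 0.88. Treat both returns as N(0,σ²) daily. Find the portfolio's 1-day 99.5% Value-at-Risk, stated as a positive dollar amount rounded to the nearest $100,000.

$14,600,000

σ_p² = 0.59²·0.8² + 0.41²·3.56² + 2·0.88·0.59·0.41·0.8·3.56 = 3.5657 (%²).
σ_p = √3.5657 = 1.888%.
At 99.5%, z = 2.576.
VaR = 2.576 × 1.888% = 4.863%; on $300,000,000 that is $14,589,000.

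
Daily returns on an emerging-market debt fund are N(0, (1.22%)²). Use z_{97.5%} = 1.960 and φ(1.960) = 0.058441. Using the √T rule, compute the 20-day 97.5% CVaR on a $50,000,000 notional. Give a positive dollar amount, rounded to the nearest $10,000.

σ_{20d} = 1.22% × √20 = 5.456%.
ES multiplier = φ(z)/(1−α) = 0.058441/0.025 = 2.338.
ES = 5.456% × 2.338 = 12.756%; on $50,000,000: $6,378,000.

$6,380,000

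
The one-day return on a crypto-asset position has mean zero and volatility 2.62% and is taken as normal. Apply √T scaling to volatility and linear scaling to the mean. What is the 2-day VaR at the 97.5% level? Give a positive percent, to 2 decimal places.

7.26%

At 97.5%, z = 1.960.
σ_{2d} = 2.62% × √2 = 3.705%.
VaR = 1.960 × 3.705% = 7.262%.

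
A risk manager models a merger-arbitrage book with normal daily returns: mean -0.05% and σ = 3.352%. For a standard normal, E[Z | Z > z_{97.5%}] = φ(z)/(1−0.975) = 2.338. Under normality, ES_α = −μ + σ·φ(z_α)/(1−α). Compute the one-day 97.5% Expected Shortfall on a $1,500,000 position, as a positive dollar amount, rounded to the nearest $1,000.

ES = −(-0.05%) + 3.352% × 2.338 = 7.887%.
On $1,500,000: 0.07887 × $1,500,000 = $118,305.

$118,000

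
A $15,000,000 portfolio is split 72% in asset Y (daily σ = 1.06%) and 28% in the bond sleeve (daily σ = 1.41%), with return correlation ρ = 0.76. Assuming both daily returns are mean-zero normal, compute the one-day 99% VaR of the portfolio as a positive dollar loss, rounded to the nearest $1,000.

$382,000

σ_p² = 0.72²·1.06² + 0.28²·1.41² + 2·0.76·0.72·0.28·1.06·1.41 = 1.1963 (%²).
σ_p = √1.1963 = 1.094%.
At 99%, z = 2.326.
VaR = 2.326 × 1.094% = 2.545%; on $15,000,000 that is $381,750.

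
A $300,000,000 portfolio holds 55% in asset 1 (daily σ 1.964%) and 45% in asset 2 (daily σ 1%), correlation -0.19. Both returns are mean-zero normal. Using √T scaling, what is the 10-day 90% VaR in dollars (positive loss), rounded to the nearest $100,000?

σ_p = √(0.55²·1.964² + 0.45²·1² + 2·-0.19·0.55·0.45·1.964·1) = 1.088%.
σ_{10d} = 1.088% × √10 = 3.441%.
z(90%) = 1.282.
VaR = 1.282 × 3.441% = 4.411%; on $300,000,000 that is $13,233,000.

$13,200,000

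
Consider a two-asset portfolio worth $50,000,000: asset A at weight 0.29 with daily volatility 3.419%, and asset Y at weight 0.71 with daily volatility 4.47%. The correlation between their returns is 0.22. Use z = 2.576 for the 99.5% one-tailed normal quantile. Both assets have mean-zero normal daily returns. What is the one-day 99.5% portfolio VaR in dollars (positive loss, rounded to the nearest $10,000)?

$4,540,000

σ_p² = 0.29²·3.419² + 0.71²·4.47² + 2·0.22·0.29·0.71·3.419·4.47 = 12.4400 (%²).
σ_p = √12.4400 = 3.527%.
VaR = 2.576 × 3.527% = 9.086%; on $50,000,000 that is $4,543,000.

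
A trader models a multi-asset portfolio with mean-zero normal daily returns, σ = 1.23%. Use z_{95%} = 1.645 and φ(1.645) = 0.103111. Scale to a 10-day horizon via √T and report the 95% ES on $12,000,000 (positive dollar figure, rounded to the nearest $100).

σ_{10d} = 1.23% × √10 = 3.890%.
ES multiplier = φ(z)/(1−α) = 0.103111/0.05 = 2.062.
ES = 3.890% × 2.062 = 8.021%; on $12,000,000: $962,520.

$962,500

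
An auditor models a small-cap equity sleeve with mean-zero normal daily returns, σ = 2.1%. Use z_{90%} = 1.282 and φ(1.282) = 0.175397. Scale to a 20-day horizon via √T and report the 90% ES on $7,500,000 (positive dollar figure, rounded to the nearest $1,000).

$1,235,000

σ_{20d} = 2.1% × √20 = 9.391%.
ES multiplier = φ(z)/(1−α) = 0.175397/0.1 = 1.754.
ES = 9.391% × 1.754 = 16.472%; on $7,500,000: $1,235,400.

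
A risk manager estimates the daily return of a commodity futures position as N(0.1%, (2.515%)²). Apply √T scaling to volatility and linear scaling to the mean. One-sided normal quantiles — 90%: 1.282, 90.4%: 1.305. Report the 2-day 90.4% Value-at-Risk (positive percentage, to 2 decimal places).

σ_{2d} = 2.515% × √2 = 3.557%; μ_{2d} = 2 × 0.1% = 0.200%.
VaR = −(0.200%) + 1.305 × 3.557% = 4.442%.

4.44%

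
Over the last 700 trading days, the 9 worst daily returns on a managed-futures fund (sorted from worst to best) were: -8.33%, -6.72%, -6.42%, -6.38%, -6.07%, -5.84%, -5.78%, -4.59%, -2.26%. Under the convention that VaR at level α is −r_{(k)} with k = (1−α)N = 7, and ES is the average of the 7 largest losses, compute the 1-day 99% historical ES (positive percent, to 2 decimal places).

The 7 worst returns sum to -45.54%.
ES = −(-45.54%) / 7 = 6.5057…% ≈ 6.51%.

6.51%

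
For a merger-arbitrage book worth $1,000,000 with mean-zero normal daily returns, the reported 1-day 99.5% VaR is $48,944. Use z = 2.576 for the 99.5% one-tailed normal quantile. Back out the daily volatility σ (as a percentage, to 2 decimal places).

1.90%

VaR as a fraction: $48,944 / $1,000,000 = 4.894%.
σ = VaR / z = 4.894% / 2.576 = 1.900%.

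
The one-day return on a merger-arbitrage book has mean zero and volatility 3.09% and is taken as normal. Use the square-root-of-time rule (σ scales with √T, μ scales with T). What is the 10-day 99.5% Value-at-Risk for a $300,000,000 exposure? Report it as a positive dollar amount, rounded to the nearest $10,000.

$75,510,000

At 99.5%, z = 2.576.
σ_{10d} = 3.09% × √10 = 9.771%.
VaR = 2.576 × 9.771% = 25.170%.
On $300,000,000: 0.25170 × $300,000,000 = $75,510,000.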